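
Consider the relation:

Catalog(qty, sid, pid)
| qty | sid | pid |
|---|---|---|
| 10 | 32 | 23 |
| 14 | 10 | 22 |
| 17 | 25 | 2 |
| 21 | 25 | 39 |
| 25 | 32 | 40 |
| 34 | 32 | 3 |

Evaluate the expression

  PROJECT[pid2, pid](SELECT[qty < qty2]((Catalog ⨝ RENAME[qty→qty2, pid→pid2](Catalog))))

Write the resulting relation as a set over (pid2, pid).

ρ[qty→qty2, pid→pid2]: schema becomes (qty2, sid, pid2); tuples unchanged.
Natural join on sid: {(10, 32, 23, 10, 23), (10, 32, 23, 25, 40), (10, 32, 23, 34, 3), (14, 10, 22, 14, 22), (17, 25, 2, 17, 2), (17, 25, 2, 21, 39), (21, 25, 39, 17, 2), (21, 25, 39, 21, 39), (25, 32, 40, 10, 23), (25, 32, 40, 25, 40), (25, 32, 40, 34, 3), (34, 32, 3, 10, 23), (34, 32, 3, 25, 40), (34, 32, 3, 34, 3)}
σ[qty < qty2]: keep tuples satisfying qty < qty2 → {(10, 32, 23, 25, 40), (10, 32, 23, 34, 3), (17, 25, 2, 21, 39), (25, 32, 40, 34, 3)}
Keep only column(s) pid2, pid: {(3, 23), (3, 40), (39, 2), (40, 23)}

{(3, 23), (3, 40), (39, 2), (40, 23)}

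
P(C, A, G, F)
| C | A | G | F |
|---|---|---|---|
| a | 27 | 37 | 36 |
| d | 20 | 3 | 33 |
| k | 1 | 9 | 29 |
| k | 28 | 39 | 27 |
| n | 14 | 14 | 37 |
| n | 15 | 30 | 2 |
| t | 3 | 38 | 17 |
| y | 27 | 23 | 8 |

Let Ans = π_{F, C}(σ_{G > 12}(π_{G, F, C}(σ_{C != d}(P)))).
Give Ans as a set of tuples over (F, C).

σ[C != d]: keep tuples satisfying C != d → {(a, 27, 37, 36), (k, 1, 9, 29), (k, 28, 39, 27), (n, 14, 14, 37), (n, 15, 30, 2), (t, 3, 38, 17), (y, 27, 23, 8)}
Projecting to G, F, C: {(14, 37, n), (23, 8, y), (30, 2, n), (37, 36, a), (38, 17, t), (39, 27, k), (9, 29, k)}
σ[G > 12]: keep tuples satisfying G > 12 → {(14, 37, n), (23, 8, y), (30, 2, n), (37, 36, a), (38, 17, t), (39, 27, k)}
Projecting to F, C: {(17, t), (2, n), (27, k), (36, a), (37, n), (8, y)}

{(17, t), (2, n), (27, k), (36, a), (37, n), (8, y)}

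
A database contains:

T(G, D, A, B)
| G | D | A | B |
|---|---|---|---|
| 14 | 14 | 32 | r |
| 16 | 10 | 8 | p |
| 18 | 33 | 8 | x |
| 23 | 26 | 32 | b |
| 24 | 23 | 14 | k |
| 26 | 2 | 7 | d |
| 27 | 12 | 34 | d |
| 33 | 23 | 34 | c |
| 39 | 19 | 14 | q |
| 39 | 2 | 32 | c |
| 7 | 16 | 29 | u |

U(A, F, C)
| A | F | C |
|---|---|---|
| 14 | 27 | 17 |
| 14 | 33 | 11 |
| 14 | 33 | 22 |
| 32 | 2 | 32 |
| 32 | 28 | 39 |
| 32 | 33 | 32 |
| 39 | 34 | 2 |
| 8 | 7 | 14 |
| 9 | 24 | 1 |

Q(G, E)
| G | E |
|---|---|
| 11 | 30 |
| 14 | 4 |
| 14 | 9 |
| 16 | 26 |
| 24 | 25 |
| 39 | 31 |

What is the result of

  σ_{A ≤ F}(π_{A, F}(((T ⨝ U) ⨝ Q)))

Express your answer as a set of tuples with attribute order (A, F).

{(14, 27), (14, 33), (32, 33)}

Natural join on A: {(14, 14, 32, r, 2, 32), (14, 14, 32, r, 28, 39), (14, 14, 32, r, 33, 32), (16, 10, 8, p, 7, 14), (18, 33, 8, x, 7, 14), (23, 26, 32, b, 2, 32), (23, 26, 32, b, 28, 39), (23, 26, 32, b, 33, 32), (24, 23, 14, k, 27, 17), (24, 23, 14, k, 33, 11), (24, 23, 14, k, 33, 22), (39, 19, 14, q, 27, 17), (39, 19, 14, q, 33, 11), (39, 19, 14, q, 33, 22), (39, 2, 32, c, 2, 32), (39, 2, 32, c, 28, 39), (39, 2, 32, c, 33, 32)}
Natural join on G: {(14, 14, 32, r, 2, 32, 4), (14, 14, 32, r, 2, 32, 9), (14, 14, 32, r, 28, 39, 4), (14, 14, 32, r, 28, 39, 9), (14, 14, 32, r, 33, 32, 4), (14, 14, 32, r, 33, 32, 9), (16, 10, 8, p, 7, 14, 26), (24, 23, 14, k, 27, 17, 25), (24, 23, 14, k, 33, 11, 25), (24, 23, 14, k, 33, 22, 25), (39, 19, 14, q, 27, 17, 31), (39, 19, 14, q, 33, 11, 31), (39, 19, 14, q, 33, 22, 31), (39, 2, 32, c, 2, 32, 31), (39, 2, 32, c, 28, 39, 31), (39, 2, 32, c, 33, 32, 31)}
Projecting to A, F (10 duplicate(s) eliminated): {(14, 27), (14, 33), (32, 2), (32, 28), (32, 33), (8, 7)}
Filtering on A ≤ F leaves {(14, 27), (14, 33), (32, 33)}.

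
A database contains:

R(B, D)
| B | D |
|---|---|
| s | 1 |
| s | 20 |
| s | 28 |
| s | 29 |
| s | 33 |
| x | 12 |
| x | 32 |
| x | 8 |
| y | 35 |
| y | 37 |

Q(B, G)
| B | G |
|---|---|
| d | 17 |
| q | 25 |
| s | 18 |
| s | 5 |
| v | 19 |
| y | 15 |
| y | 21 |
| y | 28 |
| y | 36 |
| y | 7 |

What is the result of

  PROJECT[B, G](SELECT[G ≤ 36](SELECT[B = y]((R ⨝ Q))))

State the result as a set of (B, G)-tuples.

{(y, 15), (y, 21), (y, 28), (y, 36), (y, 7)}

Natural join on B: {(s, 1, 18), (s, 1, 5), (s, 20, 18), (s, 20, 5), (s, 28, 18), (s, 28, 5), (s, 29, 18), (s, 29, 5), (s, 33, 18), (s, 33, 5), (y, 35, 15), (y, 35, 21), (y, 35, 28), (y, 35, 36), (y, 35, 7), (y, 37, 15), (y, 37, 21), (y, 37, 28), (y, 37, 36), (y, 37, 7)}
Apply σ_{B = y}; surviving tuples: {(y, 35, 15), (y, 35, 21), (y, 35, 28), (y, 35, 36), (y, 35, 7), (y, 37, 15), (y, 37, 21), (y, 37, 28), (y, 37, 36), (y, 37, 7)}
Apply σ_{G ≤ 36}; surviving tuples: {(y, 35, 15), (y, 35, 21), (y, 35, 28), (y, 35, 36), (y, 35, 7), (y, 37, 15), (y, 37, 21), (y, 37, 28), (y, 37, 36), (y, 37, 7)}
π[B, G]: project onto (B, G) (5 duplicate(s) eliminated) → {(y, 15), (y, 21), (y, 28), (y, 36), (y, 7)}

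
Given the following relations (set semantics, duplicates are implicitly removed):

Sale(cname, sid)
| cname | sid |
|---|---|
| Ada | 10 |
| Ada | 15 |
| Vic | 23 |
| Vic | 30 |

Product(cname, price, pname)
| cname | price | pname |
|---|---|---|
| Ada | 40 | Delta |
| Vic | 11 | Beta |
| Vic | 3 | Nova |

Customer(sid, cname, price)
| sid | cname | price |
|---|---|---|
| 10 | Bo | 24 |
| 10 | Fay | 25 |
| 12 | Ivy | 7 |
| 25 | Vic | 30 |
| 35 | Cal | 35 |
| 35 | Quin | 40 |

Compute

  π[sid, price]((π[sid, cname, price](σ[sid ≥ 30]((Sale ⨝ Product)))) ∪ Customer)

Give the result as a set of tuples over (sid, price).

Sale ⋈ Product (natural join on cname): {(Ada, 10, 40, Delta), (Ada, 15, 40, Delta), (Vic, 23, 11, Beta), (Vic, 23, 3, Nova), (Vic, 30, 11, Beta), (Vic, 30, 3, Nova)}
Selection sid ≥ 30: {(Vic, 30, 11, Beta), (Vic, 30, 3, Nova)}
Projecting to sid, cname, price: {(30, Vic, 11), (30, Vic, 3)}
Taking the union: {(10, Bo, 24), (10, Fay, 25), (12, Ivy, 7), (25, Vic, 30), (30, Vic, 11), (30, Vic, 3), (35, Cal, 35), (35, Quin, 40)}
Projecting to sid, price: {(10, 24), (10, 25), (12, 7), (25, 30), (30, 11), (30, 3), (35, 35), (35, 40)}

{(10, 24), (10, 25), (12, 7), (25, 30), (30, 11), (30, 3), (35, 35), (35, 40)}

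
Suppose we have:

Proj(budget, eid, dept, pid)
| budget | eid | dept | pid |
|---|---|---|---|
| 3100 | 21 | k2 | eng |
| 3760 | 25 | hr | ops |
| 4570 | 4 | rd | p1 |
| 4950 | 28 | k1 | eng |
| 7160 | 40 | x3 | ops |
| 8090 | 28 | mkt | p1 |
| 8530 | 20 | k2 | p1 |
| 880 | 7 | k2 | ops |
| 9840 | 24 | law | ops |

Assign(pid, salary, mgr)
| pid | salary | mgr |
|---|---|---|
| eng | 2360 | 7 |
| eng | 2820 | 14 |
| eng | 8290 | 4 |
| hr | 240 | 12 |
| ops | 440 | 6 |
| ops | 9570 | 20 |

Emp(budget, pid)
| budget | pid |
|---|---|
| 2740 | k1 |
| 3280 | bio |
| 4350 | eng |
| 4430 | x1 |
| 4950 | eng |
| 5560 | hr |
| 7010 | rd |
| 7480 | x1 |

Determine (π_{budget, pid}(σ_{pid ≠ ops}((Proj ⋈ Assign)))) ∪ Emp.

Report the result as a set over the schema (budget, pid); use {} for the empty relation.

Natural join on pid: {(3100, 21, k2, eng, 2360, 7), (3100, 21, k2, eng, 2820, 14), (3100, 21, k2, eng, 8290, 4), (3760, 25, hr, ops, 440, 6), (3760, 25, hr, ops, 9570, 20), (4950, 28, k1, eng, 2360, 7), (4950, 28, k1, eng, 2820, 14), (4950, 28, k1, eng, 8290, 4), (7160, 40, x3, ops, 440, 6), (7160, 40, x3, ops, 9570, 20), (880, 7, k2, ops, 440, 6), (880, 7, k2, ops, 9570, 20), (9840, 24, law, ops, 440, 6), (9840, 24, law, ops, 9570, 20)}
σ[pid ≠ ops]: keep tuples satisfying pid ≠ ops → {(3100, 21, k2, eng, 2360, 7), (3100, 21, k2, eng, 2820, 14), (3100, 21, k2, eng, 8290, 4), (4950, 28, k1, eng, 2360, 7), (4950, 28, k1, eng, 2820, 14), (4950, 28, k1, eng, 8290, 4)}
π_{budget, pid} gives {(3100, eng), (4950, eng)} (4 duplicate(s) eliminated).
Taking the union: {(2740, k1), (3100, eng), (3280, bio), (4350, eng), (4430, x1), (4950, eng), (5560, hr), (7010, rd), (7480, x1)}

{(2740, k1), (3100, eng), (3280, bio), (4350, eng), (4430, x1), (4950, eng), (5560, hr), (7010, rd), (7480, x1)}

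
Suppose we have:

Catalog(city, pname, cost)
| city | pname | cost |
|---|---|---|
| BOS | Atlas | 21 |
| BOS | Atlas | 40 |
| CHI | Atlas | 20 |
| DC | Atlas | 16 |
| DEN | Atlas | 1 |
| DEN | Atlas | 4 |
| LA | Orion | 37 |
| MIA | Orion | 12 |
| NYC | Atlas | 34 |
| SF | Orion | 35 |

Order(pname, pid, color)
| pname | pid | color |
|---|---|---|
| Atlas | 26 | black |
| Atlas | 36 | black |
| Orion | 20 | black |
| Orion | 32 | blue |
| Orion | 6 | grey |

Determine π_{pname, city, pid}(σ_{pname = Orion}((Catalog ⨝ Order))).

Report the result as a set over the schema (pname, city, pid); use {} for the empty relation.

{(Orion, LA, 20), (Orion, LA, 32), (Orion, LA, 6), (Orion, MIA, 20), (Orion, MIA, 32), (Orion, MIA, 6), (Orion, SF, 20), (Orion, SF, 32), (Orion, SF, 6)}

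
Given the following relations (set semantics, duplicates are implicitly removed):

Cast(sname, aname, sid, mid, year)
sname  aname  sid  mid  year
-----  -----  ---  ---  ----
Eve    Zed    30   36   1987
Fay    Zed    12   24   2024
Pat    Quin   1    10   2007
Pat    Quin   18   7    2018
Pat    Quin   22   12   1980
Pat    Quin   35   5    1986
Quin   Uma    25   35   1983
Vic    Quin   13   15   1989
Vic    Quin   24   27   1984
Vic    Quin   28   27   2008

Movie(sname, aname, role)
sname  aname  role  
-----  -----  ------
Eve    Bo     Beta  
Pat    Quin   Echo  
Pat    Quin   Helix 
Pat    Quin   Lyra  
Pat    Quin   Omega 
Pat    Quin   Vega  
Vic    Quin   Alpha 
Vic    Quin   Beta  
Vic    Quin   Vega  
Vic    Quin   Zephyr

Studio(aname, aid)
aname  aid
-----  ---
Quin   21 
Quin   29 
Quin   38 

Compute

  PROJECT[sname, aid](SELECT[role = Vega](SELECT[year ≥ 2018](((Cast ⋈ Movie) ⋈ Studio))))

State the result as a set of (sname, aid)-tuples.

{(Pat, 21), (Pat, 29), (Pat, 38)}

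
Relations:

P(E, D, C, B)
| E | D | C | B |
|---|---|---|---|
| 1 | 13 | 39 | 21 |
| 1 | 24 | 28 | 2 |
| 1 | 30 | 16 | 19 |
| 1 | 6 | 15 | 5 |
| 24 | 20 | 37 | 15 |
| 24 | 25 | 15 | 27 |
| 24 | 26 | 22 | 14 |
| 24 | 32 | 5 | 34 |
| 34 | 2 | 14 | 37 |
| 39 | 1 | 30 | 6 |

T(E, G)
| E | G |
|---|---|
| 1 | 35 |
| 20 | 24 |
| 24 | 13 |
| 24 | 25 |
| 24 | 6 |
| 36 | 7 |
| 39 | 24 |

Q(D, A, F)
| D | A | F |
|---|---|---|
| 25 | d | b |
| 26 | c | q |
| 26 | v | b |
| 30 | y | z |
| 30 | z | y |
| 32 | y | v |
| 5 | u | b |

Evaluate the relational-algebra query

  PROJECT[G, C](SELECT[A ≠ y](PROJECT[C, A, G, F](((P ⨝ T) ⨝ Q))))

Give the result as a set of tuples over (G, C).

Joining P and T on E yields {(1, 13, 39, 21, 35), (1, 24, 28, 2, 35), (1, 30, 16, 19, 35), (1, 6, 15, 5, 35), (24, 20, 37, 15, 13), (24, 20, 37, 15, 25), (24, 20, 37, 15, 6), (24, 25, 15, 27, 13), (24, 25, 15, 27, 25), (24, 25, 15, 27, 6), (24, 26, 22, 14, 13), (24, 26, 22, 14, 25), (24, 26, 22, 14, 6), (24, 32, 5, 34, 13), (24, 32, 5, 34, 25), (24, 32, 5, 34, 6), (39, 1, 30, 6, 24)}.
Joining (P ⨝ T) and Q on D yields {(1, 30, 16, 19, 35, y, z), (1, 30, 16, 19, 35, z, y), (24, 25, 15, 27, 13, d, b), (24, 25, 15, 27, 25, d, b), (24, 25, 15, 27, 6, d, b), (24, 26, 22, 14, 13, c, q), (24, 26, 22, 14, 13, v, b), (24, 26, 22, 14, 25, c, q), (24, 26, 22, 14, 25, v, b), (24, 26, 22, 14, 6, c, q), (24, 26, 22, 14, 6, v, b), (24, 32, 5, 34, 13, y, v), (24, 32, 5, 34, 25, y, v), (24, 32, 5, 34, 6, y, v)}.
π[C, A, G, F]: project onto (C, A, G, F) → {(15, d, 13, b), (15, d, 25, b), (15, d, 6, b), (16, y, 35, z), (16, z, 35, y), (22, c, 13, q), (22, c, 25, q), (22, c, 6, q), (22, v, 13, b), (22, v, 25, b), (22, v, 6, b), (5, y, 13, v), (5, y, 25, v), (5, y, 6, v)}
Filtering on A ≠ y leaves {(15, d, 13, b), (15, d, 25, b), (15, d, 6, b), (16, z, 35, y), (22, c, 13, q), (22, c, 25, q), (22, c, 6, q), (22, v, 13, b), (22, v, 25, b), (22, v, 6, b)}.
π[G, C]: project onto (G, C) (3 duplicate(s) eliminated) → {(13, 15), (13, 22), (25, 15), (25, 22), (35, 16), (6, 15), (6, 22)}

{(13, 15), (13, 22), (25, 15), (25, 22), (35, 16), (6, 15), (6, 22)}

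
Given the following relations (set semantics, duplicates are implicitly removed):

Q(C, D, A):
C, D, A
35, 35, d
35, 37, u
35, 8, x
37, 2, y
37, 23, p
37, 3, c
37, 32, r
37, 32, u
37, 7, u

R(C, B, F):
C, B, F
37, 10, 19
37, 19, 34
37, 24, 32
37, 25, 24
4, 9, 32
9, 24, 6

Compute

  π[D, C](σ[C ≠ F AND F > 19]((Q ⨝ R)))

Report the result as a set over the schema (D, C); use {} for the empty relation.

{(2, 37), (23, 37), (3, 37), (32, 37), (7, 37)}

Joining Q and R on C yields {(37, 2, y, 10, 19), (37, 2, y, 19, 34), (37, 2, y, 24, 32), (37, 2, y, 25, 24), (37, 23, p, 10, 19), (37, 23, p, 19, 34), (37, 23, p, 24, 32), (37, 23, p, 25, 24), (37, 3, c, 10, 19), (37, 3, c, 19, 34), (37, 3, c, 24, 32), (37, 3, c, 25, 24), (37, 32, r, 10, 19), (37, 32, r, 19, 34), (37, 32, r, 24, 32), (37, 32, r, 25, 24), (37, 32, u, 10, 19), (37, 32, u, 19, 34), (37, 32, u, 24, 32), (37, 32, u, 25, 24), (37, 7, u, 10, 19), (37, 7, u, 19, 34), (37, 7, u, 24, 32), (37, 7, u, 25, 24)}.
Selection C ≠ F AND F > 19: {(37, 2, y, 19, 34), (37, 2, y, 24, 32), (37, 2, y, 25, 24), (37, 23, p, 19, 34), (37, 23, p, 24, 32), (37, 23, p, 25, 24), (37, 3, c, 19, 34), (37, 3, c, 24, 32), (37, 3, c, 25, 24), (37, 32, r, 19, 34), (37, 32, r, 24, 32), (37, 32, r, 25, 24), (37, 32, u, 19, 34), (37, 32, u, 24, 32), (37, 32, u, 25, 24), (37, 7, u, 19, 34), (37, 7, u, 24, 32), (37, 7, u, 25, 24)}
Keep only column(s) D, C (13 duplicate(s) eliminated): {(2, 37), (23, 37), (3, 37), (32, 37), (7, 37)}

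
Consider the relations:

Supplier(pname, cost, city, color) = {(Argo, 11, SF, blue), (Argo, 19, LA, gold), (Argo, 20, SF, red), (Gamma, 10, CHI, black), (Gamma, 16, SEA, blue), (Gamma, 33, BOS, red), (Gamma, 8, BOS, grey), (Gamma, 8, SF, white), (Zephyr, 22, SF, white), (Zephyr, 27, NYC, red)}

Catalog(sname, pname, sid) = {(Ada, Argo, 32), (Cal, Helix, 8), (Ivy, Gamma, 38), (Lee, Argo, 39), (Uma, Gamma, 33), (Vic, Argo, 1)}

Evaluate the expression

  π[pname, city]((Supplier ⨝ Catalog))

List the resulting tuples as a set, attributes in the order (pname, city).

{(Argo, LA), (Argo, SF), (Gamma, BOS), (Gamma, CHI), (Gamma, SEA), (Gamma, SF)}

Supplier ⋈ Catalog (natural join on pname): {(Argo, 11, SF, blue, Ada, 32), (Argo, 11, SF, blue, Lee, 39), (Argo, 11, SF, blue, Vic, 1), (Argo, 19, LA, gold, Ada, 32), (Argo, 19, LA, gold, Lee, 39), (Argo, 19, LA, gold, Vic, 1), (Argo, 20, SF, red, Ada, 32), (Argo, 20, SF, red, Lee, 39), (Argo, 20, SF, red, Vic, 1), (Gamma, 10, CHI, black, Ivy, 38), (Gamma, 10, CHI, black, Uma, 33), (Gamma, 16, SEA, blue, Ivy, 38), (Gamma, 16, SEA, blue, Uma, 33), (Gamma, 33, BOS, red, Ivy, 38), (Gamma, 33, BOS, red, Uma, 33), (Gamma, 8, BOS, grey, Ivy, 38), (Gamma, 8, BOS, grey, Uma, 33), (Gamma, 8, SF, white, Ivy, 38), (Gamma, 8, SF, white, Uma, 33)}
π_{pname, city} gives {(Argo, LA), (Argo, SF), (Gamma, BOS), (Gamma, CHI), (Gamma, SEA), (Gamma, SF)} (13 duplicate(s) eliminated).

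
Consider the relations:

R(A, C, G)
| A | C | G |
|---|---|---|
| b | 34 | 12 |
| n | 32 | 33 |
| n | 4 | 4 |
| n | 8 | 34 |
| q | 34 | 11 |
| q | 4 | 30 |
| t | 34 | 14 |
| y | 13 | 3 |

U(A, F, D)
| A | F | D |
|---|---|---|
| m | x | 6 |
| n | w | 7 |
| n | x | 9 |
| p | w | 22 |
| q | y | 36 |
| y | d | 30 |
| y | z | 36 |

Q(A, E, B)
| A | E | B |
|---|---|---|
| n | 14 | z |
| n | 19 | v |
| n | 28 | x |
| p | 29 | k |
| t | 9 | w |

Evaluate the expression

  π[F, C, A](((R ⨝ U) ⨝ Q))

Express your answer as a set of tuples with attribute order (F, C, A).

{(w, 32, n), (w, 4, n), (w, 8, n), (x, 32, n), (x, 4, n), (x, 8, n)}

R ⋈ U (natural join on A): {(n, 32, 33, w, 7), (n, 32, 33, x, 9), (n, 4, 4, w, 7), (n, 4, 4, x, 9), (n, 8, 34, w, 7), (n, 8, 34, x, 9), (q, 34, 11, y, 36), (q, 4, 30, y, 36), (y, 13, 3, d, 30), (y, 13, 3, z, 36)}
(R ⨝ U) ⋈ Q (natural join on A): {(n, 32, 33, w, 7, 14, z), (n, 32, 33, w, 7, 19, v), (n, 32, 33, w, 7, 28, x), (n, 32, 33, x, 9, 14, z), (n, 32, 33, x, 9, 19, v), (n, 32, 33, x, 9, 28, x), (n, 4, 4, w, 7, 14, z), (n, 4, 4, w, 7, 19, v), (n, 4, 4, w, 7, 28, x), (n, 4, 4, x, 9, 14, z), (n, 4, 4, x, 9, 19, v), (n, 4, 4, x, 9, 28, x), (n, 8, 34, w, 7, 14, z), (n, 8, 34, w, 7, 19, v), (n, 8, 34, w, 7, 28, x), (n, 8, 34, x, 9, 14, z), (n, 8, 34, x, 9, 19, v), (n, 8, 34, x, 9, 28, x)}
Keep only column(s) F, C, A (12 duplicate(s) eliminated): {(w, 32, n), (w, 4, n), (w, 8, n), (x, 32, n), (x, 4, n), (x, 8, n)}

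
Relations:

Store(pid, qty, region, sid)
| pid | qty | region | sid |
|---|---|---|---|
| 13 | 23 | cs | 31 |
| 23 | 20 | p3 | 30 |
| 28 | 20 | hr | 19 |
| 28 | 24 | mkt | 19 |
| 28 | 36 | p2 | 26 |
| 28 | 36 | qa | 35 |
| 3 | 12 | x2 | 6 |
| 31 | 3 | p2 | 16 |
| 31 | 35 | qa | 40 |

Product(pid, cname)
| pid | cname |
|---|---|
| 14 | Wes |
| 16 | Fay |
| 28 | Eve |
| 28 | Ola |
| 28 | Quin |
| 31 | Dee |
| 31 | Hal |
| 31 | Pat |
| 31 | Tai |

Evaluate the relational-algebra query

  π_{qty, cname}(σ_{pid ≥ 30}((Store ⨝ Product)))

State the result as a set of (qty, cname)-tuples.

Joining Store and Product on pid yields {(28, 20, hr, 19, Eve), (28, 20, hr, 19, Ola), (28, 20, hr, 19, Quin), (28, 24, mkt, 19, Eve), (28, 24, mkt, 19, Ola), (28, 24, mkt, 19, Quin), (28, 36, p2, 26, Eve), (28, 36, p2, 26, Ola), (28, 36, p2, 26, Quin), (28, 36, qa, 35, Eve), (28, 36, qa, 35, Ola), (28, 36, qa, 35, Quin), (31, 3, p2, 16, Dee), (31, 3, p2, 16, Hal), (31, 3, p2, 16, Pat), (31, 3, p2, 16, Tai), (31, 35, qa, 40, Dee), (31, 35, qa, 40, Hal), (31, 35, qa, 40, Pat), (31, 35, qa, 40, Tai)}.
Filtering on pid ≥ 30 leaves {(31, 3, p2, 16, Dee), (31, 3, p2, 16, Hal), (31, 3, p2, 16, Pat), (31, 3, p2, 16, Tai), (31, 35, qa, 40, Dee), (31, 35, qa, 40, Hal), (31, 35, qa, 40, Pat), (31, 35, qa, 40, Tai)}.
Projecting to qty, cname: {(3, Dee), (3, Hal), (3, Pat), (3, Tai), (35, Dee), (35, Hal), (35, Pat), (35, Tai)}

{(3, Dee), (3, Hal), (3, Pat), (3, Tai), (35, Dee), (35, Hal), (35, Pat), (35, Tai)}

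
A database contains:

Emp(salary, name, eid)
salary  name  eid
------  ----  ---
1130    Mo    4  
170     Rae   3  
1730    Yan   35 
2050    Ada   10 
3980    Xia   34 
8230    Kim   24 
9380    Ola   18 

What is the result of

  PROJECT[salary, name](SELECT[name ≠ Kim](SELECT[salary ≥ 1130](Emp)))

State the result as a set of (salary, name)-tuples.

Filtering on salary ≥ 1130 leaves {(1130, Mo, 4), (1730, Yan, 35), (2050, Ada, 10), (3980, Xia, 34), (8230, Kim, 24), (9380, Ola, 18)}.
Filtering on name ≠ Kim leaves {(1130, Mo, 4), (1730, Yan, 35), (2050, Ada, 10), (3980, Xia, 34), (9380, Ola, 18)}.
Keep only column(s) salary, name: {(1130, Mo), (1730, Yan), (2050, Ada), (3980, Xia), (9380, Ola)}

{(1130, Mo), (1730, Yan), (2050, Ada), (3980, Xia), (9380, Ola)}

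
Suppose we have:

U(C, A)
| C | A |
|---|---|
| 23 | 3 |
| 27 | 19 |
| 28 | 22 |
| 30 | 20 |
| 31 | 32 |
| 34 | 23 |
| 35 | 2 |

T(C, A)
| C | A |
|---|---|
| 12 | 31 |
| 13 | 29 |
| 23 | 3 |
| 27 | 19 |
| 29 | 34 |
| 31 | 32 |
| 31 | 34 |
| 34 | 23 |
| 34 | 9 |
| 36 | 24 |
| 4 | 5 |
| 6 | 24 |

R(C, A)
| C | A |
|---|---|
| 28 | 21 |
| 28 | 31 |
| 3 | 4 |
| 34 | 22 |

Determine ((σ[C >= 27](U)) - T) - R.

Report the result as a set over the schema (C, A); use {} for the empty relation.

Apply σ_{C >= 27}; surviving tuples: {(27, 19), (28, 22), (30, 20), (31, 32), (34, 23), (35, 2)}
Taking the difference: {(28, 22), (30, 20), (35, 2)}
Taking the difference: {(28, 22), (30, 20), (35, 2)}

{(28, 22), (30, 20), (35, 2)}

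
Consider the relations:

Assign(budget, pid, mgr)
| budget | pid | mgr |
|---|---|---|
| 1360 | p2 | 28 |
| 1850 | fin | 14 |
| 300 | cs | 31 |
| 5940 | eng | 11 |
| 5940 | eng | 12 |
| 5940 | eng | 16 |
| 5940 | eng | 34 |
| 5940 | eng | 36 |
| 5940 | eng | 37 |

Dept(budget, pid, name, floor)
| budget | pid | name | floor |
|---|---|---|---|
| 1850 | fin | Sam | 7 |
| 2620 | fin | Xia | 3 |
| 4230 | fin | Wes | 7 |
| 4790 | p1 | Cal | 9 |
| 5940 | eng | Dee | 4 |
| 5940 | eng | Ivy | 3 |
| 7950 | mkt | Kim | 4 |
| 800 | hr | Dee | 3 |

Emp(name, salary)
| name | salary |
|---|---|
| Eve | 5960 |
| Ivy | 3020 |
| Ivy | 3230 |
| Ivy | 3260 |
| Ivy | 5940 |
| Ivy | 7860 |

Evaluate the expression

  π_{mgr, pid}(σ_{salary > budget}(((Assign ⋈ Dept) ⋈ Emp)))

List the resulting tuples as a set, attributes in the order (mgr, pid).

{(11, eng), (12, eng), (16, eng), (34, eng), (36, eng), (37, eng)}

Joining Assign and Dept on budget, pid yields {(1850, fin, 14, Sam, 7), (5940, eng, 11, Dee, 4), (5940, eng, 11, Ivy, 3), (5940, eng, 12, Dee, 4), (5940, eng, 12, Ivy, 3), (5940, eng, 16, Dee, 4), (5940, eng, 16, Ivy, 3), (5940, eng, 34, Dee, 4), (5940, eng, 34, Ivy, 3), (5940, eng, 36, Dee, 4), (5940, eng, 36, Ivy, 3), (5940, eng, 37, Dee, 4), (5940, eng, 37, Ivy, 3)}.
Joining (Assign ⋈ Dept) and Emp on name yields {(5940, eng, 11, Ivy, 3, 3020), (5940, eng, 11, Ivy, 3, 3230), (5940, eng, 11, Ivy, 3, 3260), (5940, eng, 11, Ivy, 3, 5940), (5940, eng, 11, Ivy, 3, 7860), (5940, eng, 12, Ivy, 3, 3020), (5940, eng, 12, Ivy, 3, 3230), (5940, eng, 12, Ivy, 3, 3260), (5940, eng, 12, Ivy, 3, 5940), (5940, eng, 12, Ivy, 3, 7860), (5940, eng, 16, Ivy, 3, 3020), (5940, eng, 16, Ivy, 3, 3230), (5940, eng, 16, Ivy, 3, 3260), (5940, eng, 16, Ivy, 3, 5940), (5940, eng, 16, Ivy, 3, 7860), (5940, eng, 34, Ivy, 3, 3020), (5940, eng, 34, Ivy, 3, 3230), (5940, eng, 34, Ivy, 3, 3260), (5940, eng, 34, Ivy, 3, 5940), (5940, eng, 34, Ivy, 3, 7860), (5940, eng, 36, Ivy, 3, 3020), (5940, eng, 36, Ivy, 3, 3230), (5940, eng, 36, Ivy, 3, 3260), (5940, eng, 36, Ivy, 3, 5940), (5940, eng, 36, Ivy, 3, 7860), (5940, eng, 37, Ivy, 3, 3020), (5940, eng, 37, Ivy, 3, 3230), (5940, eng, 37, Ivy, 3, 3260), (5940, eng, 37, Ivy, 3, 5940), (5940, eng, 37, Ivy, 3, 7860)}.
σ[salary > budget]: keep tuples satisfying salary > budget → {(5940, eng, 11, Ivy, 3, 7860), (5940, eng, 12, Ivy, 3, 7860), (5940, eng, 16, Ivy, 3, 7860), (5940, eng, 34, Ivy, 3, 7860), (5940, eng, 36, Ivy, 3, 7860), (5940, eng, 37, Ivy, 3, 7860)}
Projecting to mgr, pid: {(11, eng), (12, eng), (16, eng), (34, eng), (36, eng), (37, eng)}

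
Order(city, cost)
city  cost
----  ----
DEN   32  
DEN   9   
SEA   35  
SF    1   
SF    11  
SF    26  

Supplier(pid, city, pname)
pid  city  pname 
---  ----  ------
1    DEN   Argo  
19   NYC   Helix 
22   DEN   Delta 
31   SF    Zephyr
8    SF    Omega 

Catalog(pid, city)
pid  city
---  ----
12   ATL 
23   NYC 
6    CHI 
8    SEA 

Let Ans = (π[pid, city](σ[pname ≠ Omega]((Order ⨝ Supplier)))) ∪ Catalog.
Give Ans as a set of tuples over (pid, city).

Order ⋈ Supplier (natural join on city): {(DEN, 32, 1, Argo), (DEN, 32, 22, Delta), (DEN, 9, 1, Argo), (DEN, 9, 22, Delta), (SF, 1, 31, Zephyr), (SF, 1, 8, Omega), (SF, 11, 31, Zephyr), (SF, 11, 8, Omega), (SF, 26, 31, Zephyr), (SF, 26, 8, Omega)}
σ[pname ≠ Omega]: keep tuples satisfying pname ≠ Omega → {(DEN, 32, 1, Argo), (DEN, 32, 22, Delta), (DEN, 9, 1, Argo), (DEN, 9, 22, Delta), (SF, 1, 31, Zephyr), (SF, 11, 31, Zephyr), (SF, 26, 31, Zephyr)}
π_{pid, city} gives {(1, DEN), (22, DEN), (31, SF)} (4 duplicate(s) eliminated).
Set union of the two operands is {(1, DEN), (12, ATL), (22, DEN), (23, NYC), (31, SF), (6, CHI), (8, SEA)}.

{(1, DEN), (12, ATL), (22, DEN), (23, NYC), (31, SF), (6, CHI), (8, SEA)}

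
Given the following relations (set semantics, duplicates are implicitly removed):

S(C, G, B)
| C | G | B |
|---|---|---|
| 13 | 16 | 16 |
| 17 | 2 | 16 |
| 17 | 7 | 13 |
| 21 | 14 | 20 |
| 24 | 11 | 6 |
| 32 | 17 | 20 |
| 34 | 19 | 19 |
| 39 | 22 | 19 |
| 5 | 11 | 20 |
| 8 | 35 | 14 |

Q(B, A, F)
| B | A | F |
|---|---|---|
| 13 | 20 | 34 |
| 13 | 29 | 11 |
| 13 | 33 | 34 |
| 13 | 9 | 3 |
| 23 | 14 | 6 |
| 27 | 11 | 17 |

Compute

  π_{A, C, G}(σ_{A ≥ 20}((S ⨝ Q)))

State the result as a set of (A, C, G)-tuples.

Joining S and Q on B yields {(17, 7, 13, 20, 34), (17, 7, 13, 29, 11), (17, 7, 13, 33, 34), (17, 7, 13, 9, 3)}.
Apply σ_{A ≥ 20}; surviving tuples: {(17, 7, 13, 20, 34), (17, 7, 13, 29, 11), (17, 7, 13, 33, 34)}
Keep only column(s) A, C, G: {(20, 17, 7), (29, 17, 7), (33, 17, 7)}

{(20, 17, 7), (29, 17, 7), (33, 17, 7)}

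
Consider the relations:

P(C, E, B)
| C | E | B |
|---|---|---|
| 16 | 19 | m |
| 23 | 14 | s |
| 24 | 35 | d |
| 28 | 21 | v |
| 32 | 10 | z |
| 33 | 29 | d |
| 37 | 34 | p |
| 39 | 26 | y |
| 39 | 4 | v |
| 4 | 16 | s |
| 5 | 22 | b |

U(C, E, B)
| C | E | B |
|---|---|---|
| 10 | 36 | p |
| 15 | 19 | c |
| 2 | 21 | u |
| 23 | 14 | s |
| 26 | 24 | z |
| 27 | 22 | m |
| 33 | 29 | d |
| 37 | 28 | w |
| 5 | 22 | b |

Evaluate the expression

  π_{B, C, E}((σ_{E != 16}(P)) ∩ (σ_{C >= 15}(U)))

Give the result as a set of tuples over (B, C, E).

Selection E != 16: {(16, 19, m), (23, 14, s), (24, 35, d), (28, 21, v), (32, 10, z), (33, 29, d), (37, 34, p), (39, 26, y), (39, 4, v), (5, 22, b)}
Selection C >= 15: {(15, 19, c), (23, 14, s), (26, 24, z), (27, 22, m), (33, 29, d), (37, 28, w)}
Taking the intersection: {(23, 14, s), (33, 29, d)}
Keep only column(s) B, C, E: {(d, 33, 29), (s, 23, 14)}

{(d, 33, 29), (s, 23, 14)}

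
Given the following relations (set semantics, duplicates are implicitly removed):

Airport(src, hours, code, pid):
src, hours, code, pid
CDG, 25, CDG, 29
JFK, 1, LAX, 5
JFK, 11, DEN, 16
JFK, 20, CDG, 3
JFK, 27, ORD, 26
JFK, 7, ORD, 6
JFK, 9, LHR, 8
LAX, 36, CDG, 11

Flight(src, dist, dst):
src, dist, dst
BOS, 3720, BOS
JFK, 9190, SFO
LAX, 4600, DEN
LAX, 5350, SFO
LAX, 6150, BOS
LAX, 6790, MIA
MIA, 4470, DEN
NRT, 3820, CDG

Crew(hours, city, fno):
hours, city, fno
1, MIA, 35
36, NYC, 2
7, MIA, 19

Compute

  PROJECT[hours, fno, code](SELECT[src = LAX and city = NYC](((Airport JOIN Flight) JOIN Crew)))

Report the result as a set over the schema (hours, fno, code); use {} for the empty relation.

{(36, 2, CDG)}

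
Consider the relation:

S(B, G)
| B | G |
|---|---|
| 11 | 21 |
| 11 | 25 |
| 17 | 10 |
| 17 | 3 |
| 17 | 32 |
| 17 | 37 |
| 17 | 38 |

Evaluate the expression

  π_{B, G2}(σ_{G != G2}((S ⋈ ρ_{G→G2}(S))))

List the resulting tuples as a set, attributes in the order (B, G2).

{(11, 21), (11, 25), (17, 10), (17, 3), (17, 32), (17, 37), (17, 38)}

ρ[G→G2]: schema becomes (B, G2); tuples unchanged.
Natural join on B: {(11, 21, 21), (11, 21, 25), (11, 25, 21), (11, 25, 25), (17, 10, 10), (17, 10, 3), (17, 10, 32), (17, 10, 37), (17, 10, 38), (17, 3, 10), (17, 3, 3), (17, 3, 32), (17, 3, 37), (17, 3, 38), (17, 32, 10), (17, 32, 3), (17, 32, 32), (17, 32, 37), (17, 32, 38), (17, 37, 10), (17, 37, 3), (17, 37, 32), (17, 37, 37), (17, 37, 38), (17, 38, 10), (17, 38, 3), (17, 38, 32), (17, 38, 37), (17, 38, 38)}
Apply σ_{G != G2}; surviving tuples: {(11, 21, 25), (11, 25, 21), (17, 10, 3), (17, 10, 32), (17, 10, 37), (17, 10, 38), (17, 3, 10), (17, 3, 32), (17, 3, 37), (17, 3, 38), (17, 32, 10), (17, 32, 3), (17, 32, 37), (17, 32, 38), (17, 37, 10), (17, 37, 3), (17, 37, 32), (17, 37, 38), (17, 38, 10), (17, 38, 3), (17, 38, 32), (17, 38, 37)}
π[B, G2]: project onto (B, G2) (15 duplicate(s) eliminated) → {(11, 21), (11, 25), (17, 10), (17, 3), (17, 32), (17, 37), (17, 38)}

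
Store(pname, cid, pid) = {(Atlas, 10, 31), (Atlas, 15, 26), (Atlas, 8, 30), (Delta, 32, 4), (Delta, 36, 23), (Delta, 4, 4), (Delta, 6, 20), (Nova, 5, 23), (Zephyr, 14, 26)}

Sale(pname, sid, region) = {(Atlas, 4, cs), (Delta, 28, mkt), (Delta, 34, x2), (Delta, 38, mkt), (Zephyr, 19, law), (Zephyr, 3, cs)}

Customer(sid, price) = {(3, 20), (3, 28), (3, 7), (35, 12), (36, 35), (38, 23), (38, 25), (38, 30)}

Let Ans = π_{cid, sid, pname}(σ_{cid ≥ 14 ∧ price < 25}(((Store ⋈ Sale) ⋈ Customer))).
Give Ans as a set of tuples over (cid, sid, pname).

Natural join on pname: {(Atlas, 10, 31, 4, cs), (Atlas, 15, 26, 4, cs), (Atlas, 8, 30, 4, cs), (Delta, 32, 4, 28, mkt), (Delta, 32, 4, 34, x2), (Delta, 32, 4, 38, mkt), (Delta, 36, 23, 28, mkt), (Delta, 36, 23, 34, x2), (Delta, 36, 23, 38, mkt), (Delta, 4, 4, 28, mkt), (Delta, 4, 4, 34, x2), (Delta, 4, 4, 38, mkt), (Delta, 6, 20, 28, mkt), (Delta, 6, 20, 34, x2), (Delta, 6, 20, 38, mkt), (Zephyr, 14, 26, 19, law), (Zephyr, 14, 26, 3, cs)}
Natural join on sid: {(Delta, 32, 4, 38, mkt, 23), (Delta, 32, 4, 38, mkt, 25), (Delta, 32, 4, 38, mkt, 30), (Delta, 36, 23, 38, mkt, 23), (Delta, 36, 23, 38, mkt, 25), (Delta, 36, 23, 38, mkt, 30), (Delta, 4, 4, 38, mkt, 23), (Delta, 4, 4, 38, mkt, 25), (Delta, 4, 4, 38, mkt, 30), (Delta, 6, 20, 38, mkt, 23), (Delta, 6, 20, 38, mkt, 25), (Delta, 6, 20, 38, mkt, 30), (Zephyr, 14, 26, 3, cs, 20), (Zephyr, 14, 26, 3, cs, 28), (Zephyr, 14, 26, 3, cs, 7)}
σ[cid ≥ 14 ∧ price < 25]: keep tuples satisfying cid ≥ 14 ∧ price < 25 → {(Delta, 32, 4, 38, mkt, 23), (Delta, 36, 23, 38, mkt, 23), (Zephyr, 14, 26, 3, cs, 20), (Zephyr, 14, 26, 3, cs, 7)}
π_{cid, sid, pname} gives {(14, 3, Zephyr), (32, 38, Delta), (36, 38, Delta)} (1 duplicate(s) eliminated).

{(14, 3, Zephyr), (32, 38, Delta), (36, 38, Delta)}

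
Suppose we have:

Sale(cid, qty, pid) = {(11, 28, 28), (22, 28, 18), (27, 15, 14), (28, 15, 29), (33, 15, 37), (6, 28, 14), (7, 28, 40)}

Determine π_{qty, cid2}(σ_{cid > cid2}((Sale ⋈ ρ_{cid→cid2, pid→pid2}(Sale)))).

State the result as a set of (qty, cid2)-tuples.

ρ[cid→cid2, pid→pid2]: schema becomes (cid2, qty, pid2); tuples unchanged.
Natural join on qty: {(11, 28, 28, 11, 28), (11, 28, 28, 22, 18), (11, 28, 28, 6, 14), (11, 28, 28, 7, 40), (22, 28, 18, 11, 28), (22, 28, 18, 22, 18), (22, 28, 18, 6, 14), (22, 28, 18, 7, 40), (27, 15, 14, 27, 14), (27, 15, 14, 28, 29), (27, 15, 14, 33, 37), (28, 15, 29, 27, 14), (28, 15, 29, 28, 29), (28, 15, 29, 33, 37), (33, 15, 37, 27, 14), (33, 15, 37, 28, 29), (33, 15, 37, 33, 37), (6, 28, 14, 11, 28), (6, 28, 14, 22, 18), (6, 28, 14, 6, 14), (6, 28, 14, 7, 40), (7, 28, 40, 11, 28), (7, 28, 40, 22, 18), (7, 28, 40, 6, 14), (7, 28, 40, 7, 40)}
Apply σ_{cid > cid2}; surviving tuples: {(11, 28, 28, 6, 14), (11, 28, 28, 7, 40), (22, 28, 18, 11, 28), (22, 28, 18, 6, 14), (22, 28, 18, 7, 40), (28, 15, 29, 27, 14), (33, 15, 37, 27, 14), (33, 15, 37, 28, 29), (7, 28, 40, 6, 14)}
Keep only column(s) qty, cid2 (4 duplicate(s) eliminated): {(15, 27), (15, 28), (28, 11), (28, 6), (28, 7)}

{(15, 27), (15, 28), (28, 11), (28, 6), (28, 7)}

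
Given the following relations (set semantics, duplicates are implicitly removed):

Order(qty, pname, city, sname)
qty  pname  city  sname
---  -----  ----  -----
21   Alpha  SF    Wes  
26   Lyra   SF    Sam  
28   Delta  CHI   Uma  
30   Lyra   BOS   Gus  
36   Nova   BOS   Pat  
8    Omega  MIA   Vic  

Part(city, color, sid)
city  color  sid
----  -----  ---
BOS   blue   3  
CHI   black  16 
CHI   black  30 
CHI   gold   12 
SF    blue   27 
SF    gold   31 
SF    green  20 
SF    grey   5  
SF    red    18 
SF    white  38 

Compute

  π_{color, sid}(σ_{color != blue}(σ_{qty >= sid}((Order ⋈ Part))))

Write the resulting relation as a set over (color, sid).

{(black, 16), (gold, 12), (green, 20), (grey, 5), (red, 18)}

Order ⋈ Part (natural join on city): {(21, Alpha, SF, Wes, blue, 27), (21, Alpha, SF, Wes, gold, 31), (21, Alpha, SF, Wes, green, 20), (21, Alpha, SF, Wes, grey, 5), (21, Alpha, SF, Wes, red, 18), (21, Alpha, SF, Wes, white, 38), (26, Lyra, SF, Sam, blue, 27), (26, Lyra, SF, Sam, gold, 31), (26, Lyra, SF, Sam, green, 20), (26, Lyra, SF, Sam, grey, 5), (26, Lyra, SF, Sam, red, 18), (26, Lyra, SF, Sam, white, 38), (28, Delta, CHI, Uma, black, 16), (28, Delta, CHI, Uma, black, 30), (28, Delta, CHI, Uma, gold, 12), (30, Lyra, BOS, Gus, blue, 3), (36, Nova, BOS, Pat, blue, 3)}
Filtering on qty >= sid leaves {(21, Alpha, SF, Wes, green, 20), (21, Alpha, SF, Wes, grey, 5), (21, Alpha, SF, Wes, red, 18), (26, Lyra, SF, Sam, green, 20), (26, Lyra, SF, Sam, grey, 5), (26, Lyra, SF, Sam, red, 18), (28, Delta, CHI, Uma, black, 16), (28, Delta, CHI, Uma, gold, 12), (30, Lyra, BOS, Gus, blue, 3), (36, Nova, BOS, Pat, blue, 3)}.
Filtering on color != blue leaves {(21, Alpha, SF, Wes, green, 20), (21, Alpha, SF, Wes, grey, 5), (21, Alpha, SF, Wes, red, 18), (26, Lyra, SF, Sam, green, 20), (26, Lyra, SF, Sam, grey, 5), (26, Lyra, SF, Sam, red, 18), (28, Delta, CHI, Uma, black, 16), (28, Delta, CHI, Uma, gold, 12)}.
π[color, sid]: project onto (color, sid) (3 duplicate(s) eliminated) → {(black, 16), (gold, 12), (green, 20), (grey, 5), (red, 18)}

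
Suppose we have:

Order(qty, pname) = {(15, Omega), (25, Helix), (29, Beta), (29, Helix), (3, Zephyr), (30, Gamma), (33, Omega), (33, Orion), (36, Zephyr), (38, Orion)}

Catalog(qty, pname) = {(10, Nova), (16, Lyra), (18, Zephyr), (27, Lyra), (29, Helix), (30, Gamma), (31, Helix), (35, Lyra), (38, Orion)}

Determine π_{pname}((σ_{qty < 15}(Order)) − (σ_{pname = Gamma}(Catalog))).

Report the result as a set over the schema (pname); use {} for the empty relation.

{Zephyr}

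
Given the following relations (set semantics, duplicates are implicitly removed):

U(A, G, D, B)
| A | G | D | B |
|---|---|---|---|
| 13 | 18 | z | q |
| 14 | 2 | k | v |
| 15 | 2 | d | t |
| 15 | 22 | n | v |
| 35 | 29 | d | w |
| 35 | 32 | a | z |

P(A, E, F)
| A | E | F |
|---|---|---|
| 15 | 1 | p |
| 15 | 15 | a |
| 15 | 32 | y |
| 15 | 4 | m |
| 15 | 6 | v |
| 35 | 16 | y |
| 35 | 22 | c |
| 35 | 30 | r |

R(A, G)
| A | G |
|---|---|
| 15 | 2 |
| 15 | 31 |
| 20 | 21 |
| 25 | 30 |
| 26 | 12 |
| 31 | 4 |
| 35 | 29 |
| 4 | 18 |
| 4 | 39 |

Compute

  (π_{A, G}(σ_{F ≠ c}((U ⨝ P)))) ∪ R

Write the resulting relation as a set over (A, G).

{(15, 2), (15, 22), (15, 31), (20, 21), (25, 30), (26, 12), (31, 4), (35, 29), (35, 32), (4, 18), (4, 39)}

U ⋈ P (natural join on A): {(15, 2, d, t, 1, p), (15, 2, d, t, 15, a), (15, 2, d, t, 32, y), (15, 2, d, t, 4, m), (15, 2, d, t, 6, v), (15, 22, n, v, 1, p), (15, 22, n, v, 15, a), (15, 22, n, v, 32, y), (15, 22, n, v, 4, m), (15, 22, n, v, 6, v), (35, 29, d, w, 16, y), (35, 29, d, w, 22, c), (35, 29, d, w, 30, r), (35, 32, a, z, 16, y), (35, 32, a, z, 22, c), (35, 32, a, z, 30, r)}
Apply σ_{F ≠ c}; surviving tuples: {(15, 2, d, t, 1, p), (15, 2, d, t, 15, a), (15, 2, d, t, 32, y), (15, 2, d, t, 4, m), (15, 2, d, t, 6, v), (15, 22, n, v, 1, p), (15, 22, n, v, 15, a), (15, 22, n, v, 32, y), (15, 22, n, v, 4, m), (15, 22, n, v, 6, v), (35, 29, d, w, 16, y), (35, 29, d, w, 30, r), (35, 32, a, z, 16, y), (35, 32, a, z, 30, r)}
Projecting to A, G (10 duplicate(s) eliminated): {(15, 2), (15, 22), (35, 29), (35, 32)}
Taking the union: {(15, 2), (15, 22), (15, 31), (20, 21), (25, 30), (26, 12), (31, 4), (35, 29), (35, 32), (4, 18), (4, 39)}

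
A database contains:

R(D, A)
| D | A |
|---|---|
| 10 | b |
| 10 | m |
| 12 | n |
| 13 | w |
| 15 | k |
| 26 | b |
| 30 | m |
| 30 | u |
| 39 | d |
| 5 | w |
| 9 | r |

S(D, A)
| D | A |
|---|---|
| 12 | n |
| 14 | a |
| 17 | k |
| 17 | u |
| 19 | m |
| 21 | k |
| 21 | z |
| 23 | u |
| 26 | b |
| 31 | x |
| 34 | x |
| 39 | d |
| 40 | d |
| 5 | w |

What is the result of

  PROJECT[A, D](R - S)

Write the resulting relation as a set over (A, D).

{(b, 10), (k, 15), (m, 10), (m, 30), (r, 9), (u, 30), (w, 13)}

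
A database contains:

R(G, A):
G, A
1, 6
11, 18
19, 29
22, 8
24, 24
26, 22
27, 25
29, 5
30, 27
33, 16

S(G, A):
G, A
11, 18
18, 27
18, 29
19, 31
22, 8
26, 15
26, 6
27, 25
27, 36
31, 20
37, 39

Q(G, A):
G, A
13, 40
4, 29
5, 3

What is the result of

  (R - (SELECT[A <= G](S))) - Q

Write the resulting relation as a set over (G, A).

{(1, 6), (11, 18), (19, 29), (24, 24), (26, 22), (29, 5), (30, 27), (33, 16)}

σ[A <= G]: keep tuples satisfying A <= G → {(22, 8), (26, 15), (26, 6), (27, 25), (31, 20)}
Difference: {(1, 6), (11, 18), (19, 29), (22, 8), (24, 24), (26, 22), (27, 25), (29, 5), (30, 27), (33, 16)} with {(22, 8), (26, 15), (26, 6), (27, 25), (31, 20)} → {(1, 6), (11, 18), (19, 29), (24, 24), (26, 22), (29, 5), (30, 27), (33, 16)}
Difference: {(1, 6), (11, 18), (19, 29), (24, 24), (26, 22), (29, 5), (30, 27), (33, 16)} with {(13, 40), (4, 29), (5, 3)} → {(1, 6), (11, 18), (19, 29), (24, 24), (26, 22), (29, 5), (30, 27), (33, 16)}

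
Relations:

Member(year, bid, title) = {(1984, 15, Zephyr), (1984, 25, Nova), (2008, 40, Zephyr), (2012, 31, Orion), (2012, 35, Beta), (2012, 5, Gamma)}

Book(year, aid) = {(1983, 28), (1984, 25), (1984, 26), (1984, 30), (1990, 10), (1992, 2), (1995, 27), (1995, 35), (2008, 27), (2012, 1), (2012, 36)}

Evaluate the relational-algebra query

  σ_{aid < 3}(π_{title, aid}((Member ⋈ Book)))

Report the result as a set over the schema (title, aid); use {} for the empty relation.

Joining Member and Book on year yields {(1984, 15, Zephyr, 25), (1984, 15, Zephyr, 26), (1984, 15, Zephyr, 30), (1984, 25, Nova, 25), (1984, 25, Nova, 26), (1984, 25, Nova, 30), (2008, 40, Zephyr, 27), (2012, 31, Orion, 1), (2012, 31, Orion, 36), (2012, 35, Beta, 1), (2012, 35, Beta, 36), (2012, 5, Gamma, 1), (2012, 5, Gamma, 36)}.
π[title, aid]: project onto (title, aid) → {(Beta, 1), (Beta, 36), (Gamma, 1), (Gamma, 36), (Nova, 25), (Nova, 26), (Nova, 30), (Orion, 1), (Orion, 36), (Zephyr, 25), (Zephyr, 26), (Zephyr, 27), (Zephyr, 30)}
Selection aid < 3: {(Beta, 1), (Gamma, 1), (Orion, 1)}

{(Beta, 1), (Gamma, 1), (Orion, 1)}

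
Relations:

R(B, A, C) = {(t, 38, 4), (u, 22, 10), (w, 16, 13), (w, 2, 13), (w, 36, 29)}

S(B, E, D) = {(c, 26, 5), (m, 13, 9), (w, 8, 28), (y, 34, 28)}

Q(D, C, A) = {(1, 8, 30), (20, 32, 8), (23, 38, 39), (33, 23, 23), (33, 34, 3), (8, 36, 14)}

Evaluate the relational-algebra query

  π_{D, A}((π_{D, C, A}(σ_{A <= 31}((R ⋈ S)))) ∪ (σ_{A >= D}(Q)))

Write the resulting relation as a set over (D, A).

Natural join on B: {(w, 16, 13, 8, 28), (w, 2, 13, 8, 28), (w, 36, 29, 8, 28)}
Filtering on A <= 31 leaves {(w, 16, 13, 8, 28), (w, 2, 13, 8, 28)}.
Keep only column(s) D, C, A: {(28, 13, 16), (28, 13, 2)}
Filtering on A >= D leaves {(1, 8, 30), (23, 38, 39), (8, 36, 14)}.
Taking the union: {(1, 8, 30), (23, 38, 39), (28, 13, 16), (28, 13, 2), (8, 36, 14)}
Keep only column(s) D, A: {(1, 30), (23, 39), (28, 16), (28, 2), (8, 14)}

{(1, 30), (23, 39), (28, 16), (28, 2), (8, 14)}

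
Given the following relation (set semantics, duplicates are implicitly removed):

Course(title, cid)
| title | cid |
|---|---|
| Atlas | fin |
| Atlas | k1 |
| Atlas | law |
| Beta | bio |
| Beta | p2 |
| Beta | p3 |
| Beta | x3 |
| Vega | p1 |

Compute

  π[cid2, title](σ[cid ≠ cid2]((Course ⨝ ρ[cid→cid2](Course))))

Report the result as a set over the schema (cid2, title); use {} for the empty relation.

{(bio, Beta), (fin, Atlas), (k1, Atlas), (law, Atlas), (p2, Beta), (p3, Beta), (x3, Beta)}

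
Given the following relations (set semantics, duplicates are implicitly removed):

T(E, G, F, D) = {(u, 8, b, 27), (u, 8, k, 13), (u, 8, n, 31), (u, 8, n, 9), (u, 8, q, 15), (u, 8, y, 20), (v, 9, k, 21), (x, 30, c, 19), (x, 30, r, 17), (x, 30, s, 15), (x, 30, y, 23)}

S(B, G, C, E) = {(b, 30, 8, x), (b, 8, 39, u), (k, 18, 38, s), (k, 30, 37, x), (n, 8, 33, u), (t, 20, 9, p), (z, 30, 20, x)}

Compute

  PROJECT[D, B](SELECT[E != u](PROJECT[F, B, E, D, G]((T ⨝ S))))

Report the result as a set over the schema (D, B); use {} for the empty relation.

T ⋈ S (natural join on E, G): {(u, 8, b, 27, b, 39), (u, 8, b, 27, n, 33), (u, 8, k, 13, b, 39), (u, 8, k, 13, n, 33), (u, 8, n, 31, b, 39), (u, 8, n, 31, n, 33), (u, 8, n, 9, b, 39), (u, 8, n, 9, n, 33), (u, 8, q, 15, b, 39), (u, 8, q, 15, n, 33), (u, 8, y, 20, b, 39), (u, 8, y, 20, n, 33), (x, 30, c, 19, b, 8), (x, 30, c, 19, k, 37), (x, 30, c, 19, z, 20), (x, 30, r, 17, b, 8), (x, 30, r, 17, k, 37), (x, 30, r, 17, z, 20), (x, 30, s, 15, b, 8), (x, 30, s, 15, k, 37), (x, 30, s, 15, z, 20), (x, 30, y, 23, b, 8), (x, 30, y, 23, k, 37), (x, 30, y, 23, z, 20)}
π_{F, B, E, D, G} gives {(b, b, u, 27, 8), (b, n, u, 27, 8), (c, b, x, 19, 30), (c, k, x, 19, 30), (c, z, x, 19, 30), (k, b, u, 13, 8), (k, n, u, 13, 8), (n, b, u, 31, 8), (n, b, u, 9, 8), (n, n, u, 31, 8), (n, n, u, 9, 8), (q, b, u, 15, 8), (q, n, u, 15, 8), (r, b, x, 17, 30), (r, k, x, 17, 30), (r, z, x, 17, 30), (s, b, x, 15, 30), (s, k, x, 15, 30), (s, z, x, 15, 30), (y, b, u, 20, 8), (y, b, x, 23, 30), (y, k, x, 23, 30), (y, n, u, 20, 8), (y, z, x, 23, 30)}.
Apply σ_{E != u}; surviving tuples: {(c, b, x, 19, 30), (c, k, x, 19, 30), (c, z, x, 19, 30), (r, b, x, 17, 30), (r, k, x, 17, 30), (r, z, x, 17, 30), (s, b, x, 15, 30), (s, k, x, 15, 30), (s, z, x, 15, 30), (y, b, x, 23, 30), (y, k, x, 23, 30), (y, z, x, 23, 30)}
π_{D, B} gives {(15, b), (15, k), (15, z), (17, b), (17, k), (17, z), (19, b), (19, k), (19, z), (23, b), (23, k), (23, z)}.

{(15, b), (15, k), (15, z), (17, b), (17, k), (17, z), (19, b), (19, k), (19, z), (23, b), (23, k), (23, z)}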